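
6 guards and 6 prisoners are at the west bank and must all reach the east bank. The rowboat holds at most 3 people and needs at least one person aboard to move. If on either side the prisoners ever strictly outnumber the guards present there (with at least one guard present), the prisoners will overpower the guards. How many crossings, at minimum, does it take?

impossible

Following every safe sequence of crossings from the start, the most of the 12 that can be at the east bank as the rowboat arrives there on crossings 1, 3, 5 is 3, 5, 6 respectively; the best ever achieved is 6 of 12.
From crossing 7 on, no configuration arises that was not already reachable earlier: only 17 distinct safe configurations (who is on which side, and where the rowboat is) can ever be reached, none of them has everyone across, and every continuation just revisits them. They are: 0 guards + 0 prisoners across (rowboat back at the start); 0 guards + 1 prisoner across (rowboat there); 0 guards + 1 prisoner across (rowboat back at the start); 0 guards + 2 prisoners across (rowboat there); 0 guards + 2 prisoners across (rowboat back at the start); 0 guards + 3 prisoners across (rowboat there); 0 guards + 3 prisoners across (rowboat back at the start); 0 guards + 4 prisoners across (rowboat there); 0 guards + 4 prisoners across (rowboat back at the start); 0 guards + 5 prisoners across (rowboat there); 0 guards + 5 prisoners across (rowboat back at the start); 0 guards + 6 prisoners across (rowboat there); 1 guard + 1 prisoner across (rowboat there); 1 guard + 1 prisoner across (rowboat back at the start); 2 guards + 2 prisoners across (rowboat there); 2 guards + 2 prisoners across (rowboat back at the start); 3 guards + 3 prisoners across (rowboat there). So no valid plan exists.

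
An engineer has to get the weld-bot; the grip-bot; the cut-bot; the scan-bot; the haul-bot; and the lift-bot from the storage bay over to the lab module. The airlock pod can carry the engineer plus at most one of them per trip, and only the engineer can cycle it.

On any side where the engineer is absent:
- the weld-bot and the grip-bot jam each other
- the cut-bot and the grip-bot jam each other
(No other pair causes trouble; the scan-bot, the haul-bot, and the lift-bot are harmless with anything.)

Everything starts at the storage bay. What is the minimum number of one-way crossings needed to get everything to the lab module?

Counting alone: the engineer can take at most 1 across per trip to the lab module, so moving all 6 needs at least 6 loaded trips out, with a return between consecutive ones — at least 11 crossings.
The safety rule pushes this higher. Following every safe sequence of crossings, the most of the 6 that can be at the lab module as the airlock pod arrives there on crossing 11 is 5 — never all 6.
So no plan with fewer than 13 crossings exists, and this one achieves 13:
1. Engineer goes to the lab module with the grip-bot.  [the storage bay: the cut-bot, the haul-bot, the lift-bot, the scan-bot, the weld-bot | the lab module: the grip-bot]
2. Engineer goes back to the storage bay alone.  [the storage bay: the cut-bot, the haul-bot, the lift-bot, the scan-bot, the weld-bot | the lab module: the grip-bot]
3. Engineer goes to the lab module with the weld-bot.  [the storage bay: the cut-bot, the haul-bot, the lift-bot, the scan-bot | the lab module: the grip-bot, the weld-bot]
4. Engineer goes back to the storage bay with the grip-bot.  [the storage bay: the cut-bot, the grip-bot, the haul-bot, the lift-bot, the scan-bot | the lab module: the weld-bot]
5. Engineer goes to the lab module with the cut-bot.  [the storage bay: the grip-bot, the haul-bot, the lift-bot, the scan-bot | the lab module: the cut-bot, the weld-bot]
6. Engineer goes back to the storage bay alone.  [the storage bay: the grip-bot, the haul-bot, the lift-bot, the scan-bot | the lab module: the cut-bot, the weld-bot]
7. Engineer goes to the lab module with the scan-bot.  [the storage bay: the grip-bot, the haul-bot, the lift-bot | the lab module: the cut-bot, the scan-bot, the weld-bot]
8. Engineer goes back to the storage bay alone.  [the storage bay: the grip-bot, the haul-bot, the lift-bot | the lab module: the cut-bot, the scan-bot, the weld-bot]
9. Engineer goes to the lab module with the haul-bot.  [the storage bay: the grip-bot, the lift-bot | the lab module: the cut-bot, the haul-bot, the scan-bot, the weld-bot]
10. Engineer goes back to the storage bay alone.  [the storage bay: the grip-bot, the lift-bot | the lab module: the cut-bot, the haul-bot, the scan-bot, the weld-bot]
11. Engineer goes to the lab module with the lift-bot.  [the storage bay: the grip-bot | the lab module: the cut-bot, the haul-bot, the lift-bot, the scan-bot, the weld-bot]
12. Engineer goes back to the storage bay alone.  [the storage bay: the grip-bot | the lab module: the cut-bot, the haul-bot, the lift-bot, the scan-bot, the weld-bot]
13. Engineer goes to the lab module with the grip-bot.  [the storage bay: — | the lab module: the cut-bot, the grip-bot, the haul-bot, the lift-bot, the scan-bot, the weld-bot]

13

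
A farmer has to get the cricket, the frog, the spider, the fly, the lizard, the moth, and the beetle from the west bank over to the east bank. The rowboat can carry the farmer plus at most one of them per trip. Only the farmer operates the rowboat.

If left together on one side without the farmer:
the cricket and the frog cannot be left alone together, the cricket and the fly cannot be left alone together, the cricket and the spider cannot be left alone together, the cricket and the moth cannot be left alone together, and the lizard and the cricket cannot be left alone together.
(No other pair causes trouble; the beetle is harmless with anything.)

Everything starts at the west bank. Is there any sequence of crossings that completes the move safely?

Following every safe sequence of crossings from the start, the most of the 7 that can be at the east bank as the rowboat arrives there on crossings 1, 3, 5 is 1, 2, 3 respectively; the best ever achieved is 3 of 7.
From crossing 7 on, no configuration arises that was not already reachable earlier: only 26 distinct safe configurations (who is on which side, and where the rowboat is) can ever be reached, none of them has everyone across, and every continuation just revisits them. So no valid plan exists.

No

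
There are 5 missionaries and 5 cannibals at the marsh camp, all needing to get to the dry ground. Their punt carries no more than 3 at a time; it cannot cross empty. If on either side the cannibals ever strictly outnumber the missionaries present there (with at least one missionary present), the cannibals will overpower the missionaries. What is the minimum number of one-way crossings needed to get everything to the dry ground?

Counting alone: each trip to the dry ground takes at most 3 across and each return brings at least 1 back, so after t trips out (and t−1 returns) at most 3t − (t−1) of the 10 are across; that first reaches 10 at t = 5, so at least 9 crossings are needed.
The safety rule pushes this higher. Following every safe sequence of crossings, the most of the 10 that can be at the dry ground as the punt arrives there on crossing 9 is 9 — never all 10.
So no plan with fewer than 11 crossings exists, and this one achieves 11:
1. 2 cannibals → the dry ground.  (the marsh camp: 5M 3C; the dry ground: 0M 2C)
2. 1 cannibal ← the marsh camp.  (the marsh camp: 5M 4C; the dry ground: 0M 1C)
3. 3 cannibals → the dry ground.  (the marsh camp: 5M 1C; the dry ground: 0M 4C)
4. 1 cannibal ← the marsh camp.  (the marsh camp: 5M 2C; the dry ground: 0M 3C)
5. 3 missionaries → the dry ground.  (the marsh camp: 2M 2C; the dry ground: 3M 3C)
6. 1 missionary and 1 cannibal ← the marsh camp.  (the marsh camp: 3M 3C; the dry ground: 2M 2C)
7. 3 missionaries → the dry ground.  (the marsh camp: 0M 3C; the dry ground: 5M 2C)
8. 1 cannibal ← the marsh camp.  (the marsh camp: 0M 4C; the dry ground: 5M 1C)
9. 2 cannibals → the dry ground.  (the marsh camp: 0M 2C; the dry ground: 5M 3C)
10. 1 cannibal ← the marsh camp.  (the marsh camp: 0M 3C; the dry ground: 5M 2C)
11. 3 cannibals → the dry ground.  (the marsh camp: 0M 0C; the dry ground: 5M 5C)

11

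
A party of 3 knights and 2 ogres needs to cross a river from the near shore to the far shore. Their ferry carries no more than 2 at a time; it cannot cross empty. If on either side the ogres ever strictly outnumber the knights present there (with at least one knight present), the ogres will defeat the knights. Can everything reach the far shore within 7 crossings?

Yes — this plan uses 7 crossings (≤ 7):
1. 2 ogres → the far shore.  (the near shore: 3K 0O; the far shore: 0K 2O)
2. 1 ogre ← the near shore.  (the near shore: 3K 1O; the far shore: 0K 1O)
3. 2 knights → the far shore.  (the near shore: 1K 1O; the far shore: 2K 1O)
4. 1 knight ← the near shore.  (the near shore: 2K 1O; the far shore: 1K 1O)
5. 1 knight and 1 ogre → the far shore.  (the near shore: 1K 0O; the far shore: 2K 2O)
6. 1 ogre ← the near shore.  (the near shore: 1K 1O; the far shore: 2K 1O)
7. 1 knight and 1 ogre → the far shore.  (the near shore: 0K 0O; the far shore: 3K 2O)

Yes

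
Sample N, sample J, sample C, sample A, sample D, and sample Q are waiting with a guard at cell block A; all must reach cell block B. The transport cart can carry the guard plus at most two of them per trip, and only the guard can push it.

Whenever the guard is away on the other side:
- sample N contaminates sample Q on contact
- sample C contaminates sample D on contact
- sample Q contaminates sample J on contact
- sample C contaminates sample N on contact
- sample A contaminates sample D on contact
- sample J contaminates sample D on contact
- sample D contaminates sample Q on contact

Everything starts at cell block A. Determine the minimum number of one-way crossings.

Whatever the first load, the items left behind include a forbidden pair without the guard. No opening move is safe, so no plan exists.

impossible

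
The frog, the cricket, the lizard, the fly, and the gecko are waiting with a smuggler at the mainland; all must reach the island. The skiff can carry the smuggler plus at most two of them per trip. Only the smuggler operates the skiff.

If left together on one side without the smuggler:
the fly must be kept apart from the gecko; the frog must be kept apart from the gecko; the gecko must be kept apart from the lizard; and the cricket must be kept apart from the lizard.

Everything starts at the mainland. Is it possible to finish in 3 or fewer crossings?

Counting alone: the smuggler can take at most 2 across per trip to the island, so moving all 5 needs at least 3 loaded trips out, with a return between consecutive ones — at least 5 crossings.
Since 3 < 5, 3 crossings cannot be enough. (The shortest complete plan in fact takes 5:)
1. Smuggler goes to the island with the cricket and the gecko.  [the mainland: the fly, the frog, the lizard | the island: the cricket, the gecko]
2. Smuggler goes back to the mainland alone.  [the mainland: the fly, the frog, the lizard | the island: the cricket, the gecko]
3. Smuggler goes to the island with the fly and the frog.  [the mainland: the lizard | the island: the cricket, the fly, the frog, the gecko]
4. Smuggler goes back to the mainland with the gecko.  [the mainland: the gecko, the lizard | the island: the cricket, the fly, the frog]
5. Smuggler goes to the island with the gecko and the lizard.  [the mainland: — | the island: the cricket, the fly, the frog, the gecko, the lizard]

No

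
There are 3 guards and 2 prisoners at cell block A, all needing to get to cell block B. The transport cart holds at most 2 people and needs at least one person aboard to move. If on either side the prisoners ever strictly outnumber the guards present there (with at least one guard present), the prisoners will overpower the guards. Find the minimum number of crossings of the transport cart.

Counting alone: each trip to cell block B takes at most 2 across and each return brings at least 1 back, so after t trips out (and t−1 returns) at most 2t − (t−1) of the 5 are across; that first reaches 5 at t = 4, so at least 7 crossings are needed.
The plan below uses exactly 7 crossings, so it is optimal:
1. 2 prisoners → cell block B.  (cell block A: 3G 0P; cell block B: 0G 2P)
2. 1 prisoner ← cell block A.  (cell block A: 3G 1P; cell block B: 0G 1P)
3. 2 guards → cell block B.  (cell block A: 1G 1P; cell block B: 2G 1P)
4. 1 guard ← cell block A.  (cell block A: 2G 1P; cell block B: 1G 1P)
5. 1 guard and 1 prisoner → cell block B.  (cell block A: 1G 0P; cell block B: 2G 2P)
6. 1 prisoner ← cell block A.  (cell block A: 1G 1P; cell block B: 2G 1P)
7. 1 guard and 1 prisoner → cell block B.  (cell block A: 0G 0P; cell block B: 3G 2P)

7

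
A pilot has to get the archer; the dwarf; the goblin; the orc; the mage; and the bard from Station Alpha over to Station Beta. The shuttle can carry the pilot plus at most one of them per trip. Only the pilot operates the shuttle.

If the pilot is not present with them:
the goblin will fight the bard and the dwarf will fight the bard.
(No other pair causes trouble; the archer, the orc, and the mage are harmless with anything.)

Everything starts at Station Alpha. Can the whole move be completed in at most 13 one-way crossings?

Yes

Yes — this plan uses 13 crossings (≤ 13):
1. Pilot goes to Station Beta with the bard.
2. Pilot goes back to Station Alpha alone.
3. Pilot goes to Station Beta with the archer.
4. Pilot goes back to Station Alpha alone.
5. Pilot goes to Station Beta with the dwarf.
6. Pilot goes back to Station Alpha with the bard.
7. Pilot goes to Station Beta with the goblin.
8. Pilot goes back to Station Alpha alone.
9. Pilot goes to Station Beta with the orc.
10. Pilot goes back to Station Alpha alone.
11. Pilot goes to Station Beta with the mage.
12. Pilot goes back to Station Alpha alone.
13. Pilot goes to Station Beta with the bard.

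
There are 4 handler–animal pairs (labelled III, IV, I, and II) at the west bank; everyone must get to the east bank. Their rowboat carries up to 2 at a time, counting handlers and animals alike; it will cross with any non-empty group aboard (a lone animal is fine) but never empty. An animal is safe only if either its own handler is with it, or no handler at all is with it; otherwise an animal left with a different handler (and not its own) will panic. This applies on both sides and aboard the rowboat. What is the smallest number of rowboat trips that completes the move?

Following every safe sequence of crossings from the start, the most of the 8 that can be at the east bank as the rowboat arrives there on crossings 1, 3, 5 is 2, 3, 4 respectively; the best ever achieved is 4 of 8.
From crossing 7 on, no configuration arises that was not already reachable earlier: only 44 distinct safe configurations (who is on which side, and where the rowboat is) can ever be reached, none of them has everyone across, and every continuation just revisits them. So no valid plan exists.

impossible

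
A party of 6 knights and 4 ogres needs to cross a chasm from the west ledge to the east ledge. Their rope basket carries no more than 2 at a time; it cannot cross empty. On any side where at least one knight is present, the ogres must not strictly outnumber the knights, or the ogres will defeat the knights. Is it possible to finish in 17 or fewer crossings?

Yes

Yes — this plan uses 17 crossings (≤ 17):
1. 2 ogres → the east ledge.  (the west ledge: 6K 2O; the east ledge: 0K 2O)
2. 1 ogre ← the west ledge.  (the west ledge: 6K 3O; the east ledge: 0K 1O)
3. 2 ogres → the east ledge.  (the west ledge: 6K 1O; the east ledge: 0K 3O)
4. 1 ogre ← the west ledge.  (the west ledge: 6K 2O; the east ledge: 0K 2O)
5. 2 knights → the east ledge.  (the west ledge: 4K 2O; the east ledge: 2K 2O)
6. 1 ogre ← the west ledge.  (the west ledge: 4K 3O; the east ledge: 2K 1O)
7. 1 knight and 1 ogre → the east ledge.  (the west ledge: 3K 2O; the east ledge: 3K 2O)
8. 1 ogre ← the west ledge.  (the west ledge: 3K 3O; the east ledge: 3K 1O)
9. 2 ogres → the east ledge.  (the west ledge: 3K 1O; the east ledge: 3K 3O)
10. 1 ogre ← the west ledge.  (the west ledge: 3K 2O; the east ledge: 3K 2O)
11. 1 knight and 1 ogre → the east ledge.  (the west ledge: 2K 1O; the east ledge: 4K 3O)
12. 1 ogre ← the west ledge.  (the west ledge: 2K 2O; the east ledge: 4K 2O)
13. 2 ogres → the east ledge.  (the west ledge: 2K 0O; the east ledge: 4K 4O)
14. 1 ogre ← the west ledge.  (the west ledge: 2K 1O; the east ledge: 4K 3O)
15. 1 knight and 1 ogre → the east ledge.  (the west ledge: 1K 0O; the east ledge: 5K 4O)
16. 1 ogre ← the west ledge.  (the west ledge: 1K 1O; the east ledge: 5K 3O)
17. 1 knight and 1 ogre → the east ledge.  (the west ledge: 0K 0O; the east ledge: 6K 4O)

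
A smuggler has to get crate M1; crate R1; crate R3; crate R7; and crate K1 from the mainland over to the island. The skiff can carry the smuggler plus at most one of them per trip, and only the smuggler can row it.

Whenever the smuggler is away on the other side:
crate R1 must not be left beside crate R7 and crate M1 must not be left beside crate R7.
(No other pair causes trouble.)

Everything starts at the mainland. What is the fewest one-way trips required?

11

Counting alone: the smuggler can take at most 1 across per trip to the island, so moving all 5 needs at least 5 loaded trips out, with a return between consecutive ones — at least 9 crossings.
The safety rule pushes this higher. Following every safe sequence of crossings, the most of the 5 that can be at the island as the skiff arrives there on crossing 9 is 4 — never all 5.
So no plan with fewer than 11 crossings exists, and this one achieves 11:
1. Smuggler goes to the island with crate R7.  [the mainland: crate K1, crate M1, crate R1, crate R3 | the island: crate R7]
2. Smuggler goes back to the mainland alone.  [the mainland: crate K1, crate M1, crate R1, crate R3 | the island: crate R7]
3. Smuggler goes to the island with crate M1.  [the mainland: crate K1, crate R1, crate R3 | the island: crate M1, crate R7]
4. Smuggler goes back to the mainland with crate R7.  [the mainland: crate K1, crate R1, crate R3, crate R7 | the island: crate M1]
5. Smuggler goes to the island with crate R1.  [the mainland: crate K1, crate R3, crate R7 | the island: crate M1, crate R1]
6. Smuggler goes back to the mainland alone.  [the mainland: crate K1, crate R3, crate R7 | the island: crate M1, crate R1]
7. Smuggler goes to the island with crate R3.  [the mainland: crate K1, crate R7 | the island: crate M1, crate R1, crate R3]
8. Smuggler goes back to the mainland alone.  [the mainland: crate K1, crate R7 | the island: crate M1, crate R1, crate R3]
9. Smuggler goes to the island with crate K1.  [the mainland: crate R7 | the island: crate K1, crate M1, crate R1, crate R3]
10. Smuggler goes back to the mainland alone.  [the mainland: crate R7 | the island: crate K1, crate M1, crate R1, crate R3]
11. Smuggler goes to the island with crate R7.  [the mainland: — | the island: crate K1, crate M1, crate R1, crate R3, crate R7]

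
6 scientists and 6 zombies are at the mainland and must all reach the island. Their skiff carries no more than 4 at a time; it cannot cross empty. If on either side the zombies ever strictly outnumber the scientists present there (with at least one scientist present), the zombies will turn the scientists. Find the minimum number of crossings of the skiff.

Counting alone: each trip to the island takes at most 4 across and each return brings at least 1 back, so after t trips out (and t−1 returns) at most 4t − (t−1) of the 12 are across; that first reaches 12 at t = 4, so at least 7 crossings are needed.
The safety rule pushes this higher. Following every safe sequence of crossings, the most of the 12 that can be at the island as the skiff arrives there on crossing 7 is 11 — never all 12.
So no plan with fewer than 9 crossings exists, and this one achieves 9:
1. 2 zombies → the island.  (the mainland: 6S 4Z; the island: 0S 2Z)
2. 1 zombie ← the mainland.  (the mainland: 6S 5Z; the island: 0S 1Z)
3. 4 zombies → the island.  (the mainland: 6S 1Z; the island: 0S 5Z)
4. 1 zombie ← the mainland.  (the mainland: 6S 2Z; the island: 0S 4Z)
5. 4 scientists → the island.  (the mainland: 2S 2Z; the island: 4S 4Z)
6. 1 scientist and 1 zombie ← the mainland.  (the mainland: 3S 3Z; the island: 3S 3Z)
7. 2 scientists and 2 zombies → the island.  (the mainland: 1S 1Z; the island: 5S 5Z)
8. 1 scientist and 1 zombie ← the mainland.  (the mainland: 2S 2Z; the island: 4S 4Z)
9. 2 scientists and 2 zombies → the island.  (the mainland: 0S 0Z; the island: 6S 6Z)

9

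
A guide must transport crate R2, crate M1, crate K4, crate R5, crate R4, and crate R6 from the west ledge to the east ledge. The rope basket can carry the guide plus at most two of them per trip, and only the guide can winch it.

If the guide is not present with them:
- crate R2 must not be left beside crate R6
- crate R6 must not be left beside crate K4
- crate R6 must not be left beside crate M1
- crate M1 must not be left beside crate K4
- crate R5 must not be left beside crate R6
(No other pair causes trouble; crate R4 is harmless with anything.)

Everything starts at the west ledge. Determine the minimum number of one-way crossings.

9

Counting alone: the guide can take at most 2 across per trip to the east ledge, so moving all 6 needs at least 3 loaded trips out, with a return between consecutive ones — at least 5 crossings.
The safety rule pushes this higher. Following every safe sequence of crossings, the most of the 6 that can be at the east ledge as the rope basket arrives there on crossings 5, 7 is 4, 5 respectively — never all 6.
So no plan with fewer than 9 crossings exists, and this one achieves 9:
1. Guide goes to the east ledge with crate M1 and crate R6.  [the west ledge: crate K4, crate R2, crate R4, crate R5 | the east ledge: crate M1, crate R6]
2. Guide goes back to the west ledge with crate M1.  [the west ledge: crate K4, crate M1, crate R2, crate R4, crate R5 | the east ledge: crate R6]
3. Guide goes to the east ledge with crate M1 and crate R2.  [the west ledge: crate K4, crate R4, crate R5 | the east ledge: crate M1, crate R2, crate R6]
4. Guide goes back to the west ledge with crate R6.  [the west ledge: crate K4, crate R4, crate R5, crate R6 | the east ledge: crate M1, crate R2]
5. Guide goes to the east ledge with crate K4 and crate R5.  [the west ledge: crate R4, crate R6 | the east ledge: crate K4, crate M1, crate R2, crate R5]
6. Guide goes back to the west ledge with crate M1.  [the west ledge: crate M1, crate R4, crate R6 | the east ledge: crate K4, crate R2, crate R5]
7. Guide goes to the east ledge with crate M1 and crate R4.  [the west ledge: crate R6 | the east ledge: crate K4, crate M1, crate R2, crate R4, crate R5]
8. Guide goes back to the west ledge with crate M1.  [the west ledge: crate M1, crate R6 | the east ledge: crate K4, crate R2, crate R4, crate R5]
9. Guide goes to the east ledge with crate M1 and crate R6.  [the west ledge: — | the east ledge: crate K4, crate M1, crate R2, crate R4, crate R5, crate R6]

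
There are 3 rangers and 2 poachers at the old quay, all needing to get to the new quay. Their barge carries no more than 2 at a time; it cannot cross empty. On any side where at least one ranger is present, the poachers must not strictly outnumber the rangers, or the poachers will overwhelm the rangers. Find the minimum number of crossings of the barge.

7

Counting alone: each trip to the new quay takes at most 2 across and each return brings at least 1 back, so after t trips out (and t−1 returns) at most 2t − (t−1) of the 5 are across; that first reaches 5 at t = 4, so at least 7 crossings are needed.
The plan below uses exactly 7 crossings, so it is optimal:
1. 2 poachers → the new quay.  (the old quay: 3R 0P; the new quay: 0R 2P)
2. 1 poacher ← the old quay.  (the old quay: 3R 1P; the new quay: 0R 1P)
3. 2 rangers → the new quay.  (the old quay: 1R 1P; the new quay: 2R 1P)
4. 1 ranger ← the old quay.  (the old quay: 2R 1P; the new quay: 1R 1P)
5. 1 ranger and 1 poacher → the new quay.  (the old quay: 1R 0P; the new quay: 2R 2P)
6. 1 poacher ← the old quay.  (the old quay: 1R 1P; the new quay: 2R 1P)
7. 1 ranger and 1 poacher → the new quay.  (the old quay: 0R 0P; the new quay: 3R 2P)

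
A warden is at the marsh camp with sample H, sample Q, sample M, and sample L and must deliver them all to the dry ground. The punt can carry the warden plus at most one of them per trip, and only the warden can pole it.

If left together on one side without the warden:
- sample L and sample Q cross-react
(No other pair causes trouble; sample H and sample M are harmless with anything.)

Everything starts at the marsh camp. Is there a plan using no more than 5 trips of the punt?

Counting alone: the warden can take at most 1 across per trip to the dry ground, so moving all 4 needs at least 4 loaded trips out, with a return between consecutive ones — at least 7 crossings.
Since 5 < 7, 5 crossings cannot be enough. (The shortest complete plan in fact takes 7:)
1. Warden goes to the dry ground with sample Q.  [the marsh camp: sample H, sample L, sample M | the dry ground: sample Q]
2. Warden goes back to the marsh camp alone.  [the marsh camp: sample H, sample L, sample M | the dry ground: sample Q]
3. Warden goes to the dry ground with sample H.  [the marsh camp: sample L, sample M | the dry ground: sample H, sample Q]
4. Warden goes back to the marsh camp alone.  [the marsh camp: sample L, sample M | the dry ground: sample H, sample Q]
5. Warden goes to the dry ground with sample M.  [the marsh camp: sample L | the dry ground: sample H, sample M, sample Q]
6. Warden goes back to the marsh camp alone.  [the marsh camp: sample L | the dry ground: sample H, sample M, sample Q]
7. Warden goes to the dry ground with sample L.  [the marsh camp: — | the dry ground: sample H, sample L, sample M, sample Q]

No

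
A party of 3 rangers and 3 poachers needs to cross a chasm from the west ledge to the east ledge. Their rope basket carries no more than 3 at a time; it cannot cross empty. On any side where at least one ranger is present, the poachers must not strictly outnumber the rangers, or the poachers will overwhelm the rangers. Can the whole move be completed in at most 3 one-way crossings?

No

Counting alone: each trip to the east ledge takes at most 3 across and each return brings at least 1 back, so after t trips out (and t−1 returns) at most 3t − (t−1) of the 6 are across; that first reaches 6 at t = 3, so at least 5 crossings are needed.
Since 3 < 5, 3 crossings cannot be enough. (The shortest complete plan in fact takes 5:)
1. 2 poachers → the east ledge.  (the west ledge: 3R 1P; the east ledge: 0R 2P)
2. 1 poacher ← the west ledge.  (the west ledge: 3R 2P; the east ledge: 0R 1P)
3. 3 rangers → the east ledge.  (the west ledge: 0R 2P; the east ledge: 3R 1P)
4. 1 poacher ← the west ledge.  (the west ledge: 0R 3P; the east ledge: 3R 0P)
5. 3 poachers → the east ledge.  (the west ledge: 0R 0P; the east ledge: 3R 3P)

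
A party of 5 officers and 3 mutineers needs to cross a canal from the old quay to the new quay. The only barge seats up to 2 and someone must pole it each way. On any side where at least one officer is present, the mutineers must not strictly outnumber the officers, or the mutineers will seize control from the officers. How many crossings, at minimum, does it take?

13

Counting alone: each trip to the new quay takes at most 2 across and each return brings at least 1 back, so after t trips out (and t−1 returns) at most 2t − (t−1) of the 8 are across; that first reaches 8 at t = 7, so at least 13 crossings are needed.
The plan below uses exactly 13 crossings, so it is optimal:
1. 2 mutineers → the new quay.  (the old quay: 5O 1M; the new quay: 0O 2M)
2. 1 mutineer ← the old quay.  (the old quay: 5O 2M; the new quay: 0O 1M)
3. 2 mutineers → the new quay.  (the old quay: 5O 0M; the new quay: 0O 3M)
4. 1 mutineer ← the old quay.  (the old quay: 5O 1M; the new quay: 0O 2M)
5. 2 officers → the new quay.  (the old quay: 3O 1M; the new quay: 2O 2M)
6. 1 mutineer ← the old quay.  (the old quay: 3O 2M; the new quay: 2O 1M)
7. 1 officer and 1 mutineer → the new quay.  (the old quay: 2O 1M; the new quay: 3O 2M)
8. 1 mutineer ← the old quay.  (the old quay: 2O 2M; the new quay: 3O 1M)
9. 2 mutineers → the new quay.  (the old quay: 2O 0M; the new quay: 3O 3M)
10. 1 mutineer ← the old quay.  (the old quay: 2O 1M; the new quay: 3O 2M)
11. 1 officer and 1 mutineer → the new quay.  (the old quay: 1O 0M; the new quay: 4O 3M)
12. 1 mutineer ← the old quay.  (the old quay: 1O 1M; the new quay: 4O 2M)
13. 1 officer and 1 mutineer → the new quay.  (the old quay: 0O 0M; the new quay: 5O 3M)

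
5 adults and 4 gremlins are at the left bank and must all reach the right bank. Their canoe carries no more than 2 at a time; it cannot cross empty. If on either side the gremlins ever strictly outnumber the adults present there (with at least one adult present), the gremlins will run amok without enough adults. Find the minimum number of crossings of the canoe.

Counting alone: each trip to the right bank takes at most 2 across and each return brings at least 1 back, so after t trips out (and t−1 returns) at most 2t − (t−1) of the 9 are across; that first reaches 9 at t = 8, so at least 15 crossings are needed.
The plan below uses exactly 15 crossings, so it is optimal:
1. 2 gremlins → the right bank.  (the left bank: 5A 2G; the right bank: 0A 2G)
2. 1 gremlin ← the left bank.  (the left bank: 5A 3G; the right bank: 0A 1G)
3. 2 gremlins → the right bank.  (the left bank: 5A 1G; the right bank: 0A 3G)
4. 1 gremlin ← the left bank.  (the left bank: 5A 2G; the right bank: 0A 2G)
5. 2 adults → the right bank.  (the left bank: 3A 2G; the right bank: 2A 2G)
6. 1 gremlin ← the left bank.  (the left bank: 3A 3G; the right bank: 2A 1G)
7. 1 adult and 1 gremlin → the right bank.  (the left bank: 2A 2G; the right bank: 3A 2G)
8. 1 adult ← the left bank.  (the left bank: 3A 2G; the right bank: 2A 2G)
9. 1 adult and 1 gremlin → the right bank.  (the left bank: 2A 1G; the right bank: 3A 3G)
10. 1 gremlin ← the left bank.  (the left bank: 2A 2G; the right bank: 3A 2G)
11. 1 adult and 1 gremlin → the right bank.  (the left bank: 1A 1G; the right bank: 4A 3G)
12. 1 adult ← the left bank.  (the left bank: 2A 1G; the right bank: 3A 3G)
13. 1 adult and 1 gremlin → the right bank.  (the left bank: 1A 0G; the right bank: 4A 4G)
14. 1 gremlin ← the left bank.  (the left bank: 1A 1G; the right bank: 4A 3G)
15. 1 adult and 1 gremlin → the right bank.  (the left bank: 0A 0G; the right bank: 5A 4G)

15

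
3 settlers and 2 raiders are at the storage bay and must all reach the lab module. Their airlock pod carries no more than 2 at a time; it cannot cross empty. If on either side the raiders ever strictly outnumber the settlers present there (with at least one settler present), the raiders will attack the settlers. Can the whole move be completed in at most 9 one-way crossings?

Yes — this plan uses 7 crossings (≤ 9):
1. 2 raiders → the lab module.  (the storage bay: 3S 0R; the lab module: 0S 2R)
2. 1 raider ← the storage bay.  (the storage bay: 3S 1R; the lab module: 0S 1R)
3. 2 settlers → the lab module.  (the storage bay: 1S 1R; the lab module: 2S 1R)
4. 1 settler ← the storage bay.  (the storage bay: 2S 1R; the lab module: 1S 1R)
5. 1 settler and 1 raider → the lab module.  (the storage bay: 1S 0R; the lab module: 2S 2R)
6. 1 raider ← the storage bay.  (the storage bay: 1S 1R; the lab module: 2S 1R)
7. 1 settler and 1 raider → the lab module.  (the storage bay: 0S 0R; the lab module: 3S 2R)

Yes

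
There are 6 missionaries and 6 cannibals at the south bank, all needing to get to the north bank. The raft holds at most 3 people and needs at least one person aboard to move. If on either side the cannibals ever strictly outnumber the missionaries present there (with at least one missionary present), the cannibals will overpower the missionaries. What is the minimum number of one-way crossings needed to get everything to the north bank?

Following every safe sequence of crossings from the start, the most of the 12 that can be at the north bank as the raft arrives there on crossings 1, 3, 5 is 3, 5, 6 respectively; the best ever achieved is 6 of 12.
From crossing 7 on, no configuration arises that was not already reachable earlier: only 17 distinct safe configurations (who is on which side, and where the raft is) can ever be reached, none of them has everyone across, and every continuation just revisits them. They are: 0 missionaries + 0 cannibals across (raft back at the start); 0 missionaries + 1 cannibal across (raft there); 0 missionaries + 1 cannibal across (raft back at the start); 0 missionaries + 2 cannibals across (raft there); 0 missionaries + 2 cannibals across (raft back at the start); 0 missionaries + 3 cannibals across (raft there); 0 missionaries + 3 cannibals across (raft back at the start); 0 missionaries + 4 cannibals across (raft there); 0 missionaries + 4 cannibals across (raft back at the start); 0 missionaries + 5 cannibals across (raft there); 0 missionaries + 5 cannibals across (raft back at the start); 0 missionaries + 6 cannibals across (raft there); 1 missionary + 1 cannibal across (raft there); 1 missionary + 1 cannibal across (raft back at the start); 2 missionaries + 2 cannibals across (raft there); 2 missionaries + 2 cannibals across (raft back at the start); 3 missionaries + 3 cannibals across (raft there). So no valid plan exists.

impossible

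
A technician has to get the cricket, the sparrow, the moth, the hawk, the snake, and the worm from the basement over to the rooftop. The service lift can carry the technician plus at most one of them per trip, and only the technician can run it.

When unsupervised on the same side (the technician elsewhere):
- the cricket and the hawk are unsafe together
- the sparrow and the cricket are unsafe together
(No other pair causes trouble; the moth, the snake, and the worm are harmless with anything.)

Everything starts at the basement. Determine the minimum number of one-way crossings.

Counting alone: the technician can take at most 1 across per trip to the rooftop, so moving all 6 needs at least 6 loaded trips out, with a return between consecutive ones — at least 11 crossings.
The safety rule pushes this higher. Following every safe sequence of crossings, the most of the 6 that can be at the rooftop as the service lift arrives there on crossing 11 is 5 — never all 6.
So no plan with fewer than 13 crossings exists, and this one achieves 13:
1. Technician goes to the rooftop with the cricket.  [the basement: the hawk, the moth, the snake, the sparrow, the worm | the rooftop: the cricket]
2. Technician goes back to the basement alone.  [the basement: the hawk, the moth, the snake, the sparrow, the worm | the rooftop: the cricket]
3. Technician goes to the rooftop with the sparrow.  [the basement: the hawk, the moth, the snake, the worm | the rooftop: the cricket, the sparrow]
4. Technician goes back to the basement with the cricket.  [the basement: the cricket, the hawk, the moth, the snake, the worm | the rooftop: the sparrow]
5. Technician goes to the rooftop with the hawk.  [the basement: the cricket, the moth, the snake, the worm | the rooftop: the hawk, the sparrow]
6. Technician goes back to the basement alone.  [the basement: the cricket, the moth, the snake, the worm | the rooftop: the hawk, the sparrow]
7. Technician goes to the rooftop with the moth.  [the basement: the cricket, the snake, the worm | the rooftop: the hawk, the moth, the sparrow]
8. Technician goes back to the basement alone.  [the basement: the cricket, the snake, the worm | the rooftop: the hawk, the moth, the sparrow]
9. Technician goes to the rooftop with the snake.  [the basement: the cricket, the worm | the rooftop: the hawk, the moth, the snake, the sparrow]
10. Technician goes back to the basement alone.  [the basement: the cricket, the worm | the rooftop: the hawk, the moth, the snake, the sparrow]
11. Technician goes to the rooftop with the worm.  [the basement: the cricket | the rooftop: the hawk, the moth, the snake, the sparrow, the worm]
12. Technician goes back to the basement alone.  [the basement: the cricket | the rooftop: the hawk, the moth, the snake, the sparrow, the worm]
13. Technician goes to the rooftop with the cricket.  [the basement: — | the rooftop: the cricket, the hawk, the moth, the snake, the sparrow, the worm]

13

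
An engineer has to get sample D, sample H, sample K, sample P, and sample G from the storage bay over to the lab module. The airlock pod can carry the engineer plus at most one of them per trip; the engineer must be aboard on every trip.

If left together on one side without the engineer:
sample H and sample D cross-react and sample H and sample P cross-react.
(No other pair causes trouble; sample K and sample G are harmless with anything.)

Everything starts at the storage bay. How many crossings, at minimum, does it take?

11

Counting alone: the engineer can take at most 1 across per trip to the lab module, so moving all 5 needs at least 5 loaded trips out, with a return between consecutive ones — at least 9 crossings.
The safety rule pushes this higher. Following every safe sequence of crossings, the most of the 5 that can be at the lab module as the airlock pod arrives there on crossing 9 is 4 — never all 5.
So no plan with fewer than 11 crossings exists, and this one achieves 11:
1. Engineer goes to the lab module with sample H.  [the storage bay: sample D, sample G, sample K, sample P | the lab module: sample H]
2. Engineer goes back to the storage bay alone.  [the storage bay: sample D, sample G, sample K, sample P | the lab module: sample H]
3. Engineer goes to the lab module with sample D.  [the storage bay: sample G, sample K, sample P | the lab module: sample D, sample H]
4. Engineer goes back to the storage bay with sample H.  [the storage bay: sample G, sample H, sample K, sample P | the lab module: sample D]
5. Engineer goes to the lab module with sample P.  [the storage bay: sample G, sample H, sample K | the lab module: sample D, sample P]
6. Engineer goes back to the storage bay alone.  [the storage bay: sample G, sample H, sample K | the lab module: sample D, sample P]
7. Engineer goes to the lab module with sample K.  [the storage bay: sample G, sample H | the lab module: sample D, sample K, sample P]
8. Engineer goes back to the storage bay alone.  [the storage bay: sample G, sample H | the lab module: sample D, sample K, sample P]
9. Engineer goes to the lab module with sample G.  [the storage bay: sample H | the lab module: sample D, sample G, sample K, sample P]
10. Engineer goes back to the storage bay alone.  [the storage bay: sample H | the lab module: sample D, sample G, sample K, sample P]
11. Engineer goes to the lab module with sample H.  [the storage bay: — | the lab module: sample D, sample G, sample H, sample K, sample P]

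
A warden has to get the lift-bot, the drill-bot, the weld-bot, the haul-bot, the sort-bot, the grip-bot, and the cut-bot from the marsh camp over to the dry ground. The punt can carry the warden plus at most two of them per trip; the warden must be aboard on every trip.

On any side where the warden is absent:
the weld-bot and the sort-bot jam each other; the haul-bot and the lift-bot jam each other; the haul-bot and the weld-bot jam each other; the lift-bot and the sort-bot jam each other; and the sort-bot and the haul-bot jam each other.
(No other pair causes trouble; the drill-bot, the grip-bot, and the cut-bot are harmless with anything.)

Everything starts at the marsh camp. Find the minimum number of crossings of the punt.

11

Counting alone: the warden can take at most 2 across per trip to the dry ground, so moving all 7 needs at least 4 loaded trips out, with a return between consecutive ones — at least 7 crossings.
The safety rule pushes this higher. Following every safe sequence of crossings, the most of the 7 that can be at the dry ground as the punt arrives there on crossings 7, 9 is 5, 6 respectively — never all 7.
So no plan with fewer than 11 crossings exists, and this one achieves 11:
1. Warden goes to the dry ground with the haul-bot and the sort-bot.  [the marsh camp: the cut-bot, the drill-bot, the grip-bot, the lift-bot, the weld-bot | the dry ground: the haul-bot, the sort-bot]
2. Warden goes back to the marsh camp with the haul-bot.  [the marsh camp: the cut-bot, the drill-bot, the grip-bot, the haul-bot, the lift-bot, the weld-bot | the dry ground: the sort-bot]
3. Warden goes to the dry ground with the lift-bot and the weld-bot.  [the marsh camp: the cut-bot, the drill-bot, the grip-bot, the haul-bot | the dry ground: the lift-bot, the sort-bot, the weld-bot]
4. Warden goes back to the marsh camp with the sort-bot.  [the marsh camp: the cut-bot, the drill-bot, the grip-bot, the haul-bot, the sort-bot | the dry ground: the lift-bot, the weld-bot]
5. Warden goes to the dry ground with the drill-bot and the haul-bot.  [the marsh camp: the cut-bot, the grip-bot, the sort-bot | the dry ground: the drill-bot, the haul-bot, the lift-bot, the weld-bot]
6. Warden goes back to the marsh camp with the haul-bot.  [the marsh camp: the cut-bot, the grip-bot, the haul-bot, the sort-bot | the dry ground: the drill-bot, the lift-bot, the weld-bot]
7. Warden goes to the dry ground with the grip-bot and the haul-bot.  [the marsh camp: the cut-bot, the sort-bot | the dry ground: the drill-bot, the grip-bot, the haul-bot, the lift-bot, the weld-bot]
8. Warden goes back to the marsh camp with the haul-bot.  [the marsh camp: the cut-bot, the haul-bot, the sort-bot | the dry ground: the drill-bot, the grip-bot, the lift-bot, the weld-bot]
9. Warden goes to the dry ground with the cut-bot and the haul-bot.  [the marsh camp: the sort-bot | the dry ground: the cut-bot, the drill-bot, the grip-bot, the haul-bot, the lift-bot, the weld-bot]
10. Warden goes back to the marsh camp with the haul-bot.  [the marsh camp: the haul-bot, the sort-bot | the dry ground: the cut-bot, the drill-bot, the grip-bot, the lift-bot, the weld-bot]
11. Warden goes to the dry ground with the haul-bot and the sort-bot.  [the marsh camp: — | the dry ground: the cut-bot, the drill-bot, the grip-bot, the haul-bot, the lift-bot, the sort-bot, the weld-bot]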